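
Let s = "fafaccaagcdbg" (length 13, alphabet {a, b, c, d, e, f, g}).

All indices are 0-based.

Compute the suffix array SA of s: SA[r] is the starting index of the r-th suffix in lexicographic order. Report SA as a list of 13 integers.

[6, 3, 1, 7, 11, 5, 4, 9, 10, 2, 0, 12, 8]

sorted suffixes:
  #0 SA[0]=6  'aagcdbg'
  #1 SA[1]=3  'accaagcdbg'
  #2 SA[2]=1  'afaccaagcdbg'
  #3 SA[3]=7  'agcdbg'
  #4 SA[4]=11  'bg'
  #5 SA[5]=5  'caagcdbg'
  #6 SA[6]=4  'ccaagcdbg'
  #7 SA[7]=9  'cdbg'
  #8 SA[8]=10  'dbg'
  #9 SA[9]=2  'faccaagcdbg'
  #10 SA[10]=0  'fafaccaagcdbg'
  #11 SA[11]=12  'g'
  #12 SA[12]=8  'gcdbg'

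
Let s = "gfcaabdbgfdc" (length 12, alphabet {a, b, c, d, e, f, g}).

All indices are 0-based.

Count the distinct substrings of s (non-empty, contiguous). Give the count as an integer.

rank | idx | suffix
   0 |   3 | aabdbgfdc
   1 |   4 | abdbgfdc
   2 |   5 | bdbgfdc
   3 |   7 | bgfdc
   4 |  11 | c
   5 |   2 | caabdbgfdc
   6 |   6 | dbgfdc
   7 |  10 | dc
   8 |   1 | fcaabdbgfdc
   9 |   9 | fdc
  10 |   0 | gfcaabdbgfdc
  11 |   8 | gfdc

SA = [3, 4, 5, 7, 11, 2, 6, 10, 1, 9, 0, 8]
i: (SA[i-1],SA[i]) lcp shared
  1: (3,4) 1 'a'
  2: (4,5) 0 ''
  3: (5,7) 1 'b'
  4: (7,11) 0 ''
  5: (11,2) 1 'c'
  6: (2,6) 0 ''
  7: (6,10) 1 'd'
  8: (10,1) 0 ''
  9: (1,9) 1 'f'
  10: (9,0) 0 ''
  11: (0,8) 2 'gf'

n(n+1)/2 = 12·13/2 = 78
Σ LCP = 0 + 1 + 0 + 1 + 0 + 1 + 0 + 1 + 0 + 1 + 0 + 2 = 7
distinct = 78 − 7 = 71

71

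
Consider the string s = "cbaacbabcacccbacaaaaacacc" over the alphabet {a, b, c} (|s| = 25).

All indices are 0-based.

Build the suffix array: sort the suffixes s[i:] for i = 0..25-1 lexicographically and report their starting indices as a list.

[16, 17, 18, 19, 2, 6, 14, 20, 3, 22, 9, 1, 5, 13, 7, 24, 15, 21, 8, 0, 4, 12, 23, 11, 10]

rank | idx | suffix
   0 |  16 | aaaaacacc
   1 |  17 | aaaacacc
   2 |  18 | aaacacc
   3 |  19 | aacacc
   4 |   2 | aacbabcacccbacaaaaacacc
   5 |   6 | abcacccbacaaaaacacc
   6 |  14 | acaaaaacacc
   7 |  20 | acacc
   8 |   3 | acbabcacccbacaaaaacacc
   9 |  22 | acc
  10 |   9 | acccbacaaaaacacc
  11 |   1 | baacbabcacccbacaaaaacacc
  12 |   5 | babcacccbacaaaaacacc
  13 |  13 | bacaaaaacacc
  14 |   7 | bcacccbacaaaaacacc
  15 |  24 | c
  16 |  15 | caaaaacacc
  17 |  21 | cacc
  18 |   8 | cacccbacaaaaacacc
  19 |   0 | cbaacbabcacccbacaaaaacacc
  20 |   4 | cbabcacccbacaaaaacacc
  21 |  12 | cbacaaaaacacc
  22 |  23 | cc
  23 |  11 | ccbacaaaaacacc
  24 |  10 | cccbacaaaaacacc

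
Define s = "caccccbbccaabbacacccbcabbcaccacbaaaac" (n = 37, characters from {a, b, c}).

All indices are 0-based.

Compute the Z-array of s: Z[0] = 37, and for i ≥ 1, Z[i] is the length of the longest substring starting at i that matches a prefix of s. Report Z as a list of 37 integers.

Z[0]=37
i=1: fresh scan; Z[1]=0
i=2: fresh scan; Z[2]=1 scan→box=[2,3)
i=3: fresh scan; Z[3]=1 scan→box=[3,4)
i=4: fresh scan; Z[4]=1 scan→box=[4,5)
i=5: fresh scan; Z[5]=1 scan→box=[5,6)
i=6: fresh scan; Z[6]=0
i=7: fresh scan; Z[7]=0
i=8: fresh scan; Z[8]=1 scan→box=[8,9)
i=9: fresh scan; Z[9]=2 scan→box=[9,11)
i=10: min(r-i=1, Z[1]=0)=0; Z[10]=0
i=11: fresh scan; Z[11]=0
i=12: fresh scan; Z[12]=0
i=13: fresh scan; Z[13]=0
i=14: fresh scan; Z[14]=0
i=15: fresh scan; Z[15]=5 scan→box=[15,20)
i=16: min(r-i=4, Z[1]=0)=0; Z[16]=0
i=17: min(r-i=3, Z[2]=1)=1; Z[17]=1
i=18: min(r-i=2, Z[3]=1)=1; Z[18]=1
i=19: min(r-i=1, Z[4]=1)=1; Z[19]=1
i=20: fresh scan; Z[20]=0
i=21: fresh scan; Z[21]=2 scan→box=[21,23)
i=22: min(r-i=1, Z[1]=0)=0; Z[22]=0
i=23: fresh scan; Z[23]=0
i=24: fresh scan; Z[24]=0
i=25: fresh scan; Z[25]=4 scan→box=[25,29)
i=26: min(r-i=3, Z[1]=0)=0; Z[26]=0
i=27: min(r-i=2, Z[2]=1)=1; Z[27]=1
i=28: min(r-i=1, Z[3]=1)=1; Z[28]=3 scan→box=[28,31)
i=29: min(r-i=2, Z[1]=0)=0; Z[29]=0
i=30: min(r-i=1, Z[2]=1)=1; Z[30]=1
i=31: fresh scan; Z[31]=0
i=32: fresh scan; Z[32]=0
i=33: fresh scan; Z[33]=0
i=34: fresh scan; Z[34]=0
i=35: fresh scan; Z[35]=0
i=36: fresh scan; Z[36]=1 scan→box=[36,37)

[37, 0, 1, 1, 1, 1, 0, 0, 1, 2, 0, 0, 0, 0, 0, 5, 0, 1, 1, 1, 0, 2, 0, 0, 0, 4, 0, 1, 3, 0, 1, 0, 0, 0, 0, 0, 1]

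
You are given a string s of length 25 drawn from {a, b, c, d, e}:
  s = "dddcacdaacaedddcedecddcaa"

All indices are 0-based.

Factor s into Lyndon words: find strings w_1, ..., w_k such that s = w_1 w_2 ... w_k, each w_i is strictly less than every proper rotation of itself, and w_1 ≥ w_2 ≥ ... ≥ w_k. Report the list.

emit factor 1: 'd' (i=0, period=1)
emit factor 2: 'd' (i=1, period=1)
emit factor 3: 'd' (i=2, period=1)
emit factor 4: 'c' (i=3, period=1)
emit factor 5: 'acd' (i=4, period=3)
emit factor 6: 'aacaedddcedecddc' (i=7, period=16)
emit factor 7: 'a' (i=23, period=1)
emit factor 8: 'a' (i=24, period=1)

["d", "d", "d", "c", "acd", "aacaedddcedecddc", "a", "a"]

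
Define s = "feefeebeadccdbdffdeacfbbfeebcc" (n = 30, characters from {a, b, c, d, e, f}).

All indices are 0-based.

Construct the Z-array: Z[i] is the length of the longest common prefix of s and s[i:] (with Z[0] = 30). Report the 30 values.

Z[0]=30
i=1: fresh scan; Z[1]=0
i=2: fresh scan; Z[2]=0
i=3: fresh scan; Z[3]=3 scan→box=[3,6)
i=4: min(r-i=2, Z[1]=0)=0; Z[4]=0
i=5: min(r-i=1, Z[2]=0)=0; Z[5]=0
i=6: fresh scan; Z[6]=0
i=7: fresh scan; Z[7]=0
i=8: fresh scan; Z[8]=0
i=9: fresh scan; Z[9]=0
i=10: fresh scan; Z[10]=0
i=11: fresh scan; Z[11]=0
i=12: fresh scan; Z[12]=0
i=13: fresh scan; Z[13]=0
i=14: fresh scan; Z[14]=0
i=15: fresh scan; Z[15]=1 scan→box=[15,16)
i=16: fresh scan; Z[16]=1 scan→box=[16,17)
i=17: fresh scan; Z[17]=0
i=18: fresh scan; Z[18]=0
i=19: fresh scan; Z[19]=0
i=20: fresh scan; Z[20]=0
i=21: fresh scan; Z[21]=1 scan→box=[21,22)
i=22: fresh scan; Z[22]=0
i=23: fresh scan; Z[23]=0
i=24: fresh scan; Z[24]=3 scan→box=[24,27)
i=25: min(r-i=2, Z[1]=0)=0; Z[25]=0
i=26: min(r-i=1, Z[2]=0)=0; Z[26]=0
i=27: fresh scan; Z[27]=0
i=28: fresh scan; Z[28]=0
i=29: fresh scan; Z[29]=0

[30, 0, 0, 3, 0, 0, 0, 0, 0, 0, 0, 0, 0, 0, 0, 1, 1, 0, 0, 0, 0, 1, 0, 0, 3, 0, 0, 0, 0, 0]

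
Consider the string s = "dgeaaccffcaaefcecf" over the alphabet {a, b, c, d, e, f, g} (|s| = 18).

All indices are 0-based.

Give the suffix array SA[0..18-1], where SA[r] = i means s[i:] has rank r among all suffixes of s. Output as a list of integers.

sorted suffixes:
  #0 SA[0]=3  'aaccffcaaefcecf'
  #1 SA[1]=10  'aaefcecf'
  #2 SA[2]=4  'accffcaaefcecf'
  #3 SA[3]=11  'aefcecf'
  #4 SA[4]=9  'caaefcecf'
  #5 SA[5]=5  'ccffcaaefcecf'
  #6 SA[6]=14  'cecf'
  #7 SA[7]=16  'cf'
  #8 SA[8]=6  'cffcaaefcecf'
  #9 SA[9]=0  'dgeaaccffcaaefcecf'
  #10 SA[10]=2  'eaaccffcaaefcecf'
  #11 SA[11]=15  'ecf'
  #12 SA[12]=12  'efcecf'
  #13 SA[13]=17  'f'
  #14 SA[14]=8  'fcaaefcecf'
  #15 SA[15]=13  'fcecf'
  #16 SA[16]=7  'ffcaaefcecf'
  #17 SA[17]=1  'geaaccffcaaefcecf'

[3, 10, 4, 11, 9, 5, 14, 16, 6, 0, 2, 15, 12, 17, 8, 13, 7, 1]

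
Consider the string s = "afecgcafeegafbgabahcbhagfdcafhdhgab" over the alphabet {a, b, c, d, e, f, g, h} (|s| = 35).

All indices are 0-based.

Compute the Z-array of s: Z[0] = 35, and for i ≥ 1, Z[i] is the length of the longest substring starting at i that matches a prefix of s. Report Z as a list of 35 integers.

[35, 0, 0, 0, 0, 0, 3, 0, 0, 0, 0, 2, 0, 0, 0, 1, 0, 1, 0, 0, 0, 0, 1, 0, 0, 0, 0, 2, 0, 0, 0, 0, 0, 1, 0]

Z[0]=35
i=1: outside box; Z[1]=0
i=2: outside box; Z[2]=0
i=3: outside box; Z[3]=0
i=4: outside box; Z[4]=0
i=5: outside box; Z[5]=0
i=6: outside box; Z[6]=3 grow→box=[6,9)
i=7: min(r-i=2, Z[1]=0)=0; Z[7]=0
i=8: min(r-i=1, Z[2]=0)=0; Z[8]=0
i=9: outside box; Z[9]=0
i=10: outside box; Z[10]=0
i=11: outside box; Z[11]=2 grow→box=[11,13)
i=12: min(r-i=1, Z[1]=0)=0; Z[12]=0
i=13: outside box; Z[13]=0
i=14: outside box; Z[14]=0
i=15: outside box; Z[15]=1 grow→box=[15,16)
i=16: outside box; Z[16]=0
i=17: outside box; Z[17]=1 grow→box=[17,18)
i=18: outside box; Z[18]=0
i=19: outside box; Z[19]=0
i=20: outside box; Z[20]=0
i=21: outside box; Z[21]=0
i=22: outside box; Z[22]=1 grow→box=[22,23)
i=23: outside box; Z[23]=0
i=24: outside box; Z[24]=0
i=25: outside box; Z[25]=0
i=26: outside box; Z[26]=0
i=27: outside box; Z[27]=2 grow→box=[27,29)
i=28: min(r-i=1, Z[1]=0)=0; Z[28]=0
i=29: outside box; Z[29]=0
i=30: outside box; Z[30]=0
i=31: outside box; Z[31]=0
i=32: outside box; Z[32]=0
i=33: outside box; Z[33]=1 grow→box=[33,34)
i=34: outside box; Z[34]=0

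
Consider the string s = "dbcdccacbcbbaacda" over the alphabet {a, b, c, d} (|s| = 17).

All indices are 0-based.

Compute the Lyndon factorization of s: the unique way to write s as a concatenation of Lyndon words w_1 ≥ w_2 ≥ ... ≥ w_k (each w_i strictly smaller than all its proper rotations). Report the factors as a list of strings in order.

["d", "bcdcc", "acbcbb", "aacd", "a"]

emit factor 1: 'd' (i=0, period=1)
emit factor 2: 'bcdcc' (i=1, period=5)
emit factor 3: 'acbcbb' (i=6, period=6)
emit factor 4: 'aacd' (i=12, period=4)
emit factor 5: 'a' (i=16, period=1)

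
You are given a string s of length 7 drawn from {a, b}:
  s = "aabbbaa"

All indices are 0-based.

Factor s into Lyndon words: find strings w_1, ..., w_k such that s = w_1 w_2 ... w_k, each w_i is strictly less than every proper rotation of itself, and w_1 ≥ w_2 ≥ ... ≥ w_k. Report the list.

["aabbb", "a", "a"]

emit factor 1: 'aabbb' (i=0, period=5)
emit factor 2: 'a' (i=5, period=1)
emit factor 3: 'a' (i=6, period=1)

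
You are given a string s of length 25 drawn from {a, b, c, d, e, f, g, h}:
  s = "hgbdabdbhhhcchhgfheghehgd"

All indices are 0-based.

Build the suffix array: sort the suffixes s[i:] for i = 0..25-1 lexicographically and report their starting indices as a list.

sorted suffixes:
  #0 SA[0]=4  'abdbhhhcchhgfheghehgd'
  #1 SA[1]=2  'bdabdbhhhcchhgfheghehgd'
  #2 SA[2]=5  'bdbhhhcchhgfheghehgd'
  #3 SA[3]=7  'bhhhcchhgfheghehgd'
  #4 SA[4]=11  'cchhgfheghehgd'
  #5 SA[5]=12  'chhgfheghehgd'
  #6 SA[6]=24  'd'
  #7 SA[7]=3  'dabdbhhhcchhgfheghehgd'
  #8 SA[8]=6  'dbhhhcchhgfheghehgd'
  #9 SA[9]=18  'eghehgd'
  #10 SA[10]=21  'ehgd'
  #11 SA[11]=16  'fheghehgd'
  #12 SA[12]=1  'gbdabdbhhhcchhgfheghehgd'
  #13 SA[13]=23  'gd'
  #14 SA[14]=15  'gfheghehgd'
  #15 SA[15]=19  'ghehgd'
  #16 SA[16]=10  'hcchhgfheghehgd'
  #17 SA[17]=17  'heghehgd'
  #18 SA[18]=20  'hehgd'
  #19 SA[19]=0  'hgbdabdbhhhcchhgfheghehgd'
  #20 SA[20]=22  'hgd'
  #21 SA[21]=14  'hgfheghehgd'
  #22 SA[22]=9  'hhcchhgfheghehgd'
  #23 SA[23]=13  'hhgfheghehgd'
  #24 SA[24]=8  'hhhcchhgfheghehgd'

[4, 2, 5, 7, 11, 12, 24, 3, 6, 18, 21, 16, 1, 23, 15, 19, 10, 17, 20, 0, 22, 14, 9, 13, 8]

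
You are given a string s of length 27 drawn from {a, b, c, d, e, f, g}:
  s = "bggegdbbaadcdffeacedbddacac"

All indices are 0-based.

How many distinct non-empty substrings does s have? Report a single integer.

355

rank→(start, suffix):
  0 → (8, 'aadcdffeacedbddacac')
  1 → (25, 'ac')
  2 → (23, 'acac')
  3 → (16, 'acedbddacac')
  4 → (9, 'adcdffeacedbddacac')
  5 → (7, 'baadcdffeacedbddacac')
  6 → (6, 'bbaadcdffeacedbddacac')
  7 → (20, 'bddacac')
  8 → (0, 'bggegdbbaadcdffeacedbddacac')
  9 → (26, 'c')
  10 → (24, 'cac')
  11 → (11, 'cdffeacedbddacac')
  12 → (17, 'cedbddacac')
  13 → (22, 'dacac')
  14 → (5, 'dbbaadcdffeacedbddacac')
  15 → (19, 'dbddacac')
  16 → (10, 'dcdffeacedbddacac')
  17 → (21, 'ddacac')
  18 → (12, 'dffeacedbddacac')
  19 → (15, 'eacedbddacac')
  20 → (18, 'edbddacac')
  21 → (3, 'egdbbaadcdffeacedbddacac')
  22 → (14, 'feacedbddacac')
  23 → (13, 'ffeacedbddacac')
  24 → (4, 'gdbbaadcdffeacedbddacac')
  25 → (2, 'gegdbbaadcdffeacedbddacac')
  26 → (1, 'ggegdbbaadcdffeacedbddacac')

SA = [8, 25, 23, 16, 9, 7, 6, 20, 0, 26, 24, 11, 17, 22, 5, 19, 10, 21, 12, 15, 18, 3, 14, 13, 4, 2, 1]
[i] adj suffixes → lcp
  [1] 8/25 → 1 ('a')
  [2] 25/23 → 2 ('ac')
  [3] 23/16 → 2 ('ac')
  [4] 16/9 → 1 ('a')
  [5] 9/7 → 0 ('')
  [6] 7/6 → 1 ('b')
  [7] 6/20 → 1 ('b')
  [8] 20/0 → 1 ('b')
  [9] 0/26 → 0 ('')
  [10] 26/24 → 1 ('c')
  [11] 24/11 → 1 ('c')
  [12] 11/17 → 1 ('c')
  [13] 17/22 → 0 ('')
  [14] 22/5 → 1 ('d')
  [15] 5/19 → 2 ('db')
  [16] 19/10 → 1 ('d')
  [17] 10/21 → 1 ('d')
  [18] 21/12 → 1 ('d')
  [19] 12/15 → 0 ('')
  [20] 15/18 → 1 ('e')
  [21] 18/3 → 1 ('e')
  [22] 3/14 → 0 ('')
  [23] 14/13 → 1 ('f')
  [24] 13/4 → 0 ('')
  [25] 4/2 → 1 ('g')
  [26] 2/1 → 1 ('g')

n(n+1)/2 = 27·28/2 = 378
Σ LCP = 0 + 1 + 2 + 2 + 1 + 0 + 1 + 1 + 1 + 0 + 1 + 1 + 1 + 0 + 1 + 2 + 1 + 1 + 1 + 0 + 1 + 1 + 0 + 1 + 0 + 1 + 1 = 23
distinct = 378 − 23 = 355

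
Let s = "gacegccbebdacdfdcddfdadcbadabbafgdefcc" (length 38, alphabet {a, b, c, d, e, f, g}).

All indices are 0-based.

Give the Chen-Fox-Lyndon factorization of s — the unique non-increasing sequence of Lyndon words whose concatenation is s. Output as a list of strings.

emit factor 1: 'g' (i=0, period=1)
emit factor 2: 'acegccbebd' (i=1, period=10)
emit factor 3: 'acdfdcddfdadcbad' (i=11, period=16)
emit factor 4: 'abbafgdefcc' (i=27, period=11)

["g", "acegccbebd", "acdfdcddfdadcbad", "abbafgdefcc"]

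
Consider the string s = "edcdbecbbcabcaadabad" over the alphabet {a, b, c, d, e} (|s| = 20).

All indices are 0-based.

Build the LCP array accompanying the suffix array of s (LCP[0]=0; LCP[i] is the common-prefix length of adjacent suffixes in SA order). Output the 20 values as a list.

rank | idx | suffix
   0 |  13 | aadabad
   1 |  16 | abad
   2 |  10 | abcaadabad
   3 |  18 | ad
   4 |  14 | adabad
   5 |  17 | bad
   6 |   7 | bbcabcaadabad
   7 |  11 | bcaadabad
   8 |   8 | bcabcaadabad
   9 |   4 | becbbcabcaadabad
  10 |  12 | caadabad
  11 |   9 | cabcaadabad
  12 |   6 | cbbcabcaadabad
  13 |   2 | cdbecbbcabcaadabad
  14 |  19 | d
  15 |  15 | dabad
  16 |   3 | dbecbbcabcaadabad
  17 |   1 | dcdbecbbcabcaadabad
  18 |   5 | ecbbcabcaadabad
  19 |   0 | edcdbecbbcabcaadabad

SA = [13, 16, 10, 18, 14, 17, 7, 11, 8, 4, 12, 9, 6, 2, 19, 15, 3, 1, 5, 0]
[i] adj suffixes → lcp
  [1] 13/16 → 1 ('a')
  [2] 16/10 → 2 ('ab')
  [3] 10/18 → 1 ('a')
  [4] 18/14 → 2 ('ad')
  [5] 14/17 → 0 ('')
  [6] 17/7 → 1 ('b')
  [7] 7/11 → 1 ('b')
  [8] 11/8 → 3 ('bca')
  [9] 8/4 → 1 ('b')
  [10] 4/12 → 0 ('')
  [11] 12/9 → 2 ('ca')
  [12] 9/6 → 1 ('c')
  [13] 6/2 → 1 ('c')
  [14] 2/19 → 0 ('')
  [15] 19/15 → 1 ('d')
  [16] 15/3 → 1 ('d')
  [17] 3/1 → 1 ('d')
  [18] 1/5 → 0 ('')
  [19] 5/0 → 1 ('e')

[0, 1, 2, 1, 2, 0, 1, 1, 3, 1, 0, 2, 1, 1, 0, 1, 1, 1, 0, 1]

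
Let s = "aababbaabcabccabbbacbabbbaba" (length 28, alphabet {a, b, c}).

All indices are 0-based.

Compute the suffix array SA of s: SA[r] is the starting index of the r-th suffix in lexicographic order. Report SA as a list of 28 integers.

sorted suffixes:
  #0 SA[0]=27  'a'
  #1 SA[1]=0  'aababbaabcabccabbbacbabbbaba'
  #2 SA[2]=6  'aabcabccabbbacbabbbaba'
  #3 SA[3]=25  'aba'
  #4 SA[4]=1  'ababbaabcabccabbbacbabbbaba'
  #5 SA[5]=3  'abbaabcabccabbbacbabbbaba'
  #6 SA[6]=21  'abbbaba'
  #7 SA[7]=14  'abbbacbabbbaba'
  #8 SA[8]=7  'abcabccabbbacbabbbaba'
  #9 SA[9]=10  'abccabbbacbabbbaba'
  #10 SA[10]=18  'acbabbbaba'
  #11 SA[11]=26  'ba'
  #12 SA[12]=5  'baabcabccabbbacbabbbaba'
  #13 SA[13]=24  'baba'
  #14 SA[14]=2  'babbaabcabccabbbacbabbbaba'
  #15 SA[15]=20  'babbbaba'
  #16 SA[16]=17  'bacbabbbaba'
  #17 SA[17]=4  'bbaabcabccabbbacbabbbaba'
  #18 SA[18]=23  'bbaba'
  #19 SA[19]=16  'bbacbabbbaba'
  #20 SA[20]=22  'bbbaba'
  #21 SA[21]=15  'bbbacbabbbaba'
  #22 SA[22]=8  'bcabccabbbacbabbbaba'
  #23 SA[23]=11  'bccabbbacbabbbaba'
  #24 SA[24]=13  'cabbbacbabbbaba'
  #25 SA[25]=9  'cabccabbbacbabbbaba'
  #26 SA[26]=19  'cbabbbaba'
  #27 SA[27]=12  'ccabbbacbabbbaba'

[27, 0, 6, 25, 1, 3, 21, 14, 7, 10, 18, 26, 5, 24, 2, 20, 17, 4, 23, 16, 22, 15, 8, 11, 13, 9, 19, 12]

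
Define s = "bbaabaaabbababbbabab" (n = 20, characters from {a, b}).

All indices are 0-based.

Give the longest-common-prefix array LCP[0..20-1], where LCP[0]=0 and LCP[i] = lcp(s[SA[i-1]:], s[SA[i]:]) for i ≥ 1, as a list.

[0, 2, 3, 1, 2, 3, 4, 2, 3, 0, 1, 3, 2, 3, 5, 3, 1, 3, 6, 2]

sorted suffixes:
  #0 SA[0]=5  'aaabbababbbabab'
  #1 SA[1]=2  'aabaaabbababbbabab'
  #2 SA[2]=6  'aabbababbbabab'
  #3 SA[3]=18  'ab'
  #4 SA[4]=3  'abaaabbababbbabab'
  #5 SA[5]=16  'abab'
  #6 SA[6]=10  'ababbbabab'
  #7 SA[7]=7  'abbababbbabab'
  #8 SA[8]=12  'abbbabab'
  #9 SA[9]=19  'b'
  #10 SA[10]=4  'baaabbababbbabab'
  #11 SA[11]=1  'baabaaabbababbbabab'
  #12 SA[12]=17  'bab'
  #13 SA[13]=15  'babab'
  #14 SA[14]=9  'bababbbabab'
  #15 SA[15]=11  'babbbabab'
  #16 SA[16]=0  'bbaabaaabbababbbabab'
  #17 SA[17]=14  'bbabab'
  #18 SA[18]=8  'bbababbbabab'
  #19 SA[19]=13  'bbbabab'

SA = [5, 2, 6, 18, 3, 16, 10, 7, 12, 19, 4, 1, 17, 15, 9, 11, 0, 14, 8, 13]
[i] adj suffixes → lcp
  [1] 5/2 → 2 ('aa')
  [2] 2/6 → 3 ('aab')
  [3] 6/18 → 1 ('a')
  [4] 18/3 → 2 ('ab')
  [5] 3/16 → 3 ('aba')
  [6] 16/10 → 4 ('abab')
  [7] 10/7 → 2 ('ab')
  [8] 7/12 → 3 ('abb')
  [9] 12/19 → 0 ('')
  [10] 19/4 → 1 ('b')
  [11] 4/1 → 3 ('baa')
  [12] 1/17 → 2 ('ba')
  [13] 17/15 → 3 ('bab')
  [14] 15/9 → 5 ('babab')
  [15] 9/11 → 3 ('bab')
  [16] 11/0 → 1 ('b')
  [17] 0/14 → 3 ('bba')
  [18] 14/8 → 6 ('bbabab')
  [19] 8/13 → 2 ('bb')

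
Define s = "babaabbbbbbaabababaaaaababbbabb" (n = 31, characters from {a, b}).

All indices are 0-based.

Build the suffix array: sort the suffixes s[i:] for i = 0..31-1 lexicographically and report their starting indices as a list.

[18, 19, 20, 11, 21, 3, 16, 1, 14, 12, 22, 28, 24, 4, 30, 17, 10, 2, 15, 0, 13, 27, 23, 29, 9, 26, 8, 25, 7, 6, 5]

rank→(start, suffix):
  0 → (18, 'aaaaababbbabb')
  1 → (19, 'aaaababbbabb')
  2 → (20, 'aaababbbabb')
  3 → (11, 'aabababaaaaababbbabb')
  4 → (21, 'aababbbabb')
  5 → (3, 'aabbbbbbaabababaaaaababbbabb')
  6 → (16, 'abaaaaababbbabb')
  7 → (1, 'abaabbbbbbaabababaaaaababbbabb')
  8 → (14, 'ababaaaaababbbabb')
  9 → (12, 'abababaaaaababbbabb')
  10 → (22, 'ababbbabb')
  11 → (28, 'abb')
  12 → (24, 'abbbabb')
  13 → (4, 'abbbbbbaabababaaaaababbbabb')
  14 → (30, 'b')
  15 → (17, 'baaaaababbbabb')
  16 → (10, 'baabababaaaaababbbabb')
  17 → (2, 'baabbbbbbaabababaaaaababbbabb')
  18 → (15, 'babaaaaababbbabb')
  19 → (0, 'babaabbbbbbaabababaaaaababbbabb')
  20 → (13, 'bababaaaaababbbabb')
  21 → (27, 'babb')
  22 → (23, 'babbbabb')
  23 → (29, 'bb')
  24 → (9, 'bbaabababaaaaababbbabb')
  25 → (26, 'bbabb')
  26 → (8, 'bbbaabababaaaaababbbabb')
  27 → (25, 'bbbabb')
  28 → (7, 'bbbbaabababaaaaababbbabb')
  29 → (6, 'bbbbbaabababaaaaababbbabb')
  30 → (5, 'bbbbbbaabababaaaaababbbabb')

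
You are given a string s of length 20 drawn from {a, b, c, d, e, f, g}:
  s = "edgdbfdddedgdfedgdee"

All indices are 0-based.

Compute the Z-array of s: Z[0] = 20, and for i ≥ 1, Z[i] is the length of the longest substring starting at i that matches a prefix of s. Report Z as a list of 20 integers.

Z[0]=20
i=1: fresh scan; Z[1]=0
i=2: fresh scan; Z[2]=0
i=3: fresh scan; Z[3]=0
i=4: fresh scan; Z[4]=0
i=5: fresh scan; Z[5]=0
i=6: fresh scan; Z[6]=0
i=7: fresh scan; Z[7]=0
i=8: fresh scan; Z[8]=0
i=9: fresh scan; Z[9]=4 grow→box=[9,13)
i=10: min(r-i=3, Z[1]=0)=0; Z[10]=0
i=11: min(r-i=2, Z[2]=0)=0; Z[11]=0
i=12: min(r-i=1, Z[3]=0)=0; Z[12]=0
i=13: fresh scan; Z[13]=0
i=14: fresh scan; Z[14]=4 grow→box=[14,18)
i=15: min(r-i=3, Z[1]=0)=0; Z[15]=0
i=16: min(r-i=2, Z[2]=0)=0; Z[16]=0
i=17: min(r-i=1, Z[3]=0)=0; Z[17]=0
i=18: fresh scan; Z[18]=1 grow→box=[18,19)
i=19: fresh scan; Z[19]=1 grow→box=[19,20)

[20, 0, 0, 0, 0, 0, 0, 0, 0, 4, 0, 0, 0, 0, 4, 0, 0, 0, 1, 1]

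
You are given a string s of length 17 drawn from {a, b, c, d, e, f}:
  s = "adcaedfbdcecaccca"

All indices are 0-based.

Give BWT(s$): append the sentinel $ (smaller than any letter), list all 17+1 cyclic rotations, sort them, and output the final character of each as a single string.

acc$cfcedcadabecad

rank  rotation            last
    0  $adcaedfbdcecaccca  a
    1  a$adcaedfbdcecaccc  c
    2  accca$adcaedfbdcec  c
    3  adcaedfbdcecaccca$  $
    4  aedfbdcecaccca$adc  c
    5  bdcecaccca$adcaedf  f
    6  ca$adcaedfbdcecacc  c
    7  caccca$adcaedfbdce  e
    8  caedfbdcecaccca$ad  d
    9  cca$adcaedfbdcecac  c
   10  ccca$adcaedfbdceca  a
   11  cecaccca$adcaedfbd  d
   12  dcaedfbdcecaccca$a  a
   13  dcecaccca$adcaedfb  b
   14  dfbdcecaccca$adcae  e
   15  ecaccca$adcaedfbdc  c
   16  edfbdcecaccca$adca  a
   17  fbdcecaccca$adcaed  d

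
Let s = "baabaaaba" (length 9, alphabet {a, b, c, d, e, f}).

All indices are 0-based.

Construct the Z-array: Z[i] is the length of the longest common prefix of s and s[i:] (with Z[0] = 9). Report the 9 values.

[9, 0, 0, 3, 0, 0, 0, 2, 0]

Z[0]=9
i=1: fresh scan; Z[1]=0
i=2: fresh scan; Z[2]=0
i=3: fresh scan; Z[3]=3 extend→box=[3,6)
i=4: min(r-i=2, Z[1]=0)=0; Z[4]=0
i=5: min(r-i=1, Z[2]=0)=0; Z[5]=0
i=6: fresh scan; Z[6]=0
i=7: fresh scan; Z[7]=2 extend→box=[7,9)
i=8: min(r-i=1, Z[1]=0)=0; Z[8]=0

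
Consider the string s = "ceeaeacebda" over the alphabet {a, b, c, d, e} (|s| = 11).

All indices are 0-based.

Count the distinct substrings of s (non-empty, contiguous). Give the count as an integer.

58

rank | idx | suffix
   0 |  10 | a
   1 |   5 | acebda
   2 |   3 | aeacebda
   3 |   8 | bda
   4 |   6 | cebda
   5 |   0 | ceeaeacebda
   6 |   9 | da
   7 |   4 | eacebda
   8 |   2 | eaeacebda
   9 |   7 | ebda
  10 |   1 | eeaeacebda

SA = [10, 5, 3, 8, 6, 0, 9, 4, 2, 7, 1]
i: (SA[i-1],SA[i]) lcp shared
  1: (10,5) 1 'a'
  2: (5,3) 1 'a'
  3: (3,8) 0 ''
  4: (8,6) 0 ''
  5: (6,0) 2 'ce'
  6: (0,9) 0 ''
  7: (9,4) 0 ''
  8: (4,2) 2 'ea'
  9: (2,7) 1 'e'
  10: (7,1) 1 'e'

n(n+1)/2 = 11·12/2 = 66
Σ LCP = 0 + 1 + 1 + 0 + 0 + 2 + 0 + 0 + 2 + 1 + 1 = 8
distinct = 66 − 8 = 58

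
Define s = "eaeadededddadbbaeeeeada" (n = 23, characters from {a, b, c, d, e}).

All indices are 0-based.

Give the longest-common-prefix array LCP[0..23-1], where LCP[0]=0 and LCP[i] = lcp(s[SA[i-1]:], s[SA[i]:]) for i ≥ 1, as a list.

[0, 1, 2, 2, 1, 2, 0, 1, 0, 2, 1, 1, 2, 1, 3, 0, 3, 2, 1, 2, 1, 2, 3]

rank→(start, suffix):
  0 → (22, 'a')
  1 → (20, 'ada')
  2 → (11, 'adbbaeeeeada')
  3 → (3, 'adededddadbbaeeeeada')
  4 → (1, 'aeadededddadbbaeeeeada')
  5 → (15, 'aeeeeada')
  6 → (14, 'baeeeeada')
  7 → (13, 'bbaeeeeada')
  8 → (21, 'da')
  9 → (10, 'dadbbaeeeeada')
  10 → (12, 'dbbaeeeeada')
  11 → (9, 'ddadbbaeeeeada')
  12 → (8, 'dddadbbaeeeeada')
  13 → (6, 'dedddadbbaeeeeada')
  14 → (4, 'dededddadbbaeeeeada')
  15 → (19, 'eada')
  16 → (2, 'eadededddadbbaeeeeada')
  17 → (0, 'eaeadededddadbbaeeeeada')
  18 → (7, 'edddadbbaeeeeada')
  19 → (5, 'ededddadbbaeeeeada')
  20 → (18, 'eeada')
  21 → (17, 'eeeada')
  22 → (16, 'eeeeada')

SA = [22, 20, 11, 3, 1, 15, 14, 13, 21, 10, 12, 9, 8, 6, 4, 19, 2, 0, 7, 5, 18, 17, 16]
i: (SA[i-1],SA[i]) lcp shared
  1: (22,20) 1 'a'
  2: (20,11) 2 'ad'
  3: (11,3) 2 'ad'
  4: (3,1) 1 'a'
  5: (1,15) 2 'ae'
  6: (15,14) 0 ''
  7: (14,13) 1 'b'
  8: (13,21) 0 ''
  9: (21,10) 2 'da'
  10: (10,12) 1 'd'
  11: (12,9) 1 'd'
  12: (9,8) 2 'dd'
  13: (8,6) 1 'd'
  14: (6,4) 3 'ded'
  15: (4,19) 0 ''
  16: (19,2) 3 'ead'
  17: (2,0) 2 'ea'
  18: (0,7) 1 'e'
  19: (7,5) 2 'ed'
  20: (5,18) 1 'e'
  21: (18,17) 2 'ee'
  22: (17,16) 3 'eee'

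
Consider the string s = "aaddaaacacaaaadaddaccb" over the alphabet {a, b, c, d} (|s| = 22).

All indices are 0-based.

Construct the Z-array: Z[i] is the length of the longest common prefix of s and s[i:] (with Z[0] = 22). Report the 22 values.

Z[0]=22
i=1: i≥r, start 0; Z[1]=1 extend→box=[1,2)
i=2: i≥r, start 0; Z[2]=0
i=3: i≥r, start 0; Z[3]=0
i=4: i≥r, start 0; Z[4]=2 extend→box=[4,6)
i=5: min(r-i=1, Z[1]=1)=1; Z[5]=2 extend→box=[5,7)
i=6: min(r-i=1, Z[1]=1)=1; Z[6]=1
i=7: i≥r, start 0; Z[7]=0
i=8: i≥r, start 0; Z[8]=1 extend→box=[8,9)
i=9: i≥r, start 0; Z[9]=0
i=10: i≥r, start 0; Z[10]=2 extend→box=[10,12)
i=11: min(r-i=1, Z[1]=1)=1; Z[11]=2 extend→box=[11,13)
i=12: min(r-i=1, Z[1]=1)=1; Z[12]=3 extend→box=[12,15)
i=13: min(r-i=2, Z[1]=1)=1; Z[13]=1
i=14: min(r-i=1, Z[2]=0)=0; Z[14]=0
i=15: i≥r, start 0; Z[15]=1 extend→box=[15,16)
i=16: i≥r, start 0; Z[16]=0
i=17: i≥r, start 0; Z[17]=0
i=18: i≥r, start 0; Z[18]=1 extend→box=[18,19)
i=19: i≥r, start 0; Z[19]=0
i=20: i≥r, start 0; Z[20]=0
i=21: i≥r, start 0; Z[21]=0

[22, 1, 0, 0, 2, 2, 1, 0, 1, 0, 2, 2, 3, 1, 0, 1, 0, 0, 1, 0, 0, 0]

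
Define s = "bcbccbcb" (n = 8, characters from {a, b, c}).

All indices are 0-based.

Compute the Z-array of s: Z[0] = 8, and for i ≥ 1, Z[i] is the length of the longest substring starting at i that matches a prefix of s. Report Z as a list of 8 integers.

Z[0]=8
i=1: fresh scan; Z[1]=0
i=2: fresh scan; Z[2]=2 scan→box=[2,4)
i=3: min(r-i=1, Z[1]=0)=0; Z[3]=0
i=4: fresh scan; Z[4]=0
i=5: fresh scan; Z[5]=3 scan→box=[5,8)
i=6: min(r-i=2, Z[1]=0)=0; Z[6]=0
i=7: min(r-i=1, Z[2]=2)=1; Z[7]=1

[8, 0, 2, 0, 0, 3, 0, 1]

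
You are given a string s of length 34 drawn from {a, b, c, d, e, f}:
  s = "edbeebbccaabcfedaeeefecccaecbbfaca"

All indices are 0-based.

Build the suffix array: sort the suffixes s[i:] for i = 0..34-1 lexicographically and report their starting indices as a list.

sorted suffixes:
  #0 SA[0]=33  'a'
  #1 SA[1]=9  'aabcfedaeeefecccaecbbfaca'
  #2 SA[2]=10  'abcfedaeeefecccaecbbfaca'
  #3 SA[3]=31  'aca'
  #4 SA[4]=25  'aecbbfaca'
  #5 SA[5]=16  'aeeefecccaecbbfaca'
  #6 SA[6]=5  'bbccaabcfedaeeefecccaecbbfaca'
  #7 SA[7]=28  'bbfaca'
  #8 SA[8]=6  'bccaabcfedaeeefecccaecbbfaca'
  #9 SA[9]=11  'bcfedaeeefecccaecbbfaca'
  #10 SA[10]=2  'beebbccaabcfedaeeefecccaecbbfaca'
  #11 SA[11]=29  'bfaca'
  #12 SA[12]=32  'ca'
  #13 SA[13]=8  'caabcfedaeeefecccaecbbfaca'
  #14 SA[14]=24  'caecbbfaca'
  #15 SA[15]=27  'cbbfaca'
  #16 SA[16]=7  'ccaabcfedaeeefecccaecbbfaca'
  #17 SA[17]=23  'ccaecbbfaca'
  #18 SA[18]=22  'cccaecbbfaca'
  #19 SA[19]=12  'cfedaeeefecccaecbbfaca'
  #20 SA[20]=15  'daeeefecccaecbbfaca'
  #21 SA[21]=1  'dbeebbccaabcfedaeeefecccaecbbfaca'
  #22 SA[22]=4  'ebbccaabcfedaeeefecccaecbbfaca'
  #23 SA[23]=26  'ecbbfaca'
  #24 SA[24]=21  'ecccaecbbfaca'
  #25 SA[25]=14  'edaeeefecccaecbbfaca'
  #26 SA[26]=0  'edbeebbccaabcfedaeeefecccaecbbfaca'
  #27 SA[27]=3  'eebbccaabcfedaeeefecccaecbbfaca'
  #28 SA[28]=17  'eeefecccaecbbfaca'
  #29 SA[29]=18  'eefecccaecbbfaca'
  #30 SA[30]=19  'efecccaecbbfaca'
  #31 SA[31]=30  'faca'
  #32 SA[32]=20  'fecccaecbbfaca'
  #33 SA[33]=13  'fedaeeefecccaecbbfaca'

[33, 9, 10, 31, 25, 16, 5, 28, 6, 11, 2, 29, 32, 8, 24, 27, 7, 23, 22, 12, 15, 1, 4, 26, 21, 14, 0, 3, 17, 18, 19, 30, 20, 13]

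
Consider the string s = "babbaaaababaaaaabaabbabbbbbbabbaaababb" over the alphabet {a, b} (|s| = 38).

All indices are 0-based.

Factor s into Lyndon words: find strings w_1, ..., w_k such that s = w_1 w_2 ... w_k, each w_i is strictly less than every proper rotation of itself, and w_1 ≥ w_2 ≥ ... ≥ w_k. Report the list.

["b", "abb", "aaaabab", "aaaaabaabbabbbbbbabbaaababb"]

emit factor 1: 'b' (i=0, period=1)
emit factor 2: 'abb' (i=1, period=3)
emit factor 3: 'aaaabab' (i=4, period=7)
emit factor 4: 'aaaaabaabbabbbbbbabbaaababb' (i=11, period=27)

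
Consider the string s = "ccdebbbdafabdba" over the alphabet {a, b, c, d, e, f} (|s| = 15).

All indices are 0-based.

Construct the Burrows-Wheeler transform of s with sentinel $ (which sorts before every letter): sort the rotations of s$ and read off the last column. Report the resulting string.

rank  rotation          last
    0  $ccdebbbdafabdba  a
    1  a$ccdebbbdafabdb  b
    2  abdba$ccdebbbdaf  f
    3  afabdba$ccdebbbd  d
    4  ba$ccdebbbdafabd  d
    5  bbbdafabdba$ccde  e
    6  bbdafabdba$ccdeb  b
    7  bdafabdba$ccdebb  b
    8  bdba$ccdebbbdafa  a
    9  ccdebbbdafabdba$  $
   10  cdebbbdafabdba$c  c
   11  dafabdba$ccdebbb  b
   12  dba$ccdebbbdafab  b
   13  debbbdafabdba$cc  c
   14  ebbbdafabdba$ccd  d
   15  fabdba$ccdebbbda  a

abfddebba$cbbcda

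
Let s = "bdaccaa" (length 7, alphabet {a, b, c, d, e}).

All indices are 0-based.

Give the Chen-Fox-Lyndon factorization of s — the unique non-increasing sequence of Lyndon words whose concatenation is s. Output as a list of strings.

["bd", "acc", "a", "a"]

emit factor 1: 'bd' (i=0, period=2)
emit factor 2: 'acc' (i=2, period=3)
emit factor 3: 'a' (i=5, period=1)
emit factor 4: 'a' (i=6, period=1)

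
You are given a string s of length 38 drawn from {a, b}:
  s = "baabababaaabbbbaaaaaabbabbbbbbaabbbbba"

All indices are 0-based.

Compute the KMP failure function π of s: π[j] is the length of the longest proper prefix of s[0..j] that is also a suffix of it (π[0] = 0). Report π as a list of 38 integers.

π[0] = 0
j=1 s[j]='a': π[1]=0 (border '')
j=2 s[j]='a': π[2]=0 (border '')
j=3 s[j]='b': π[3]=1 (border 'b')
j=4 s[j]='a': π[4]=2 (border 'ba')
j=5 s[j]='b': k: 2→0; π[5]=1 (border 'b')
j=6 s[j]='a': π[6]=2 (border 'ba')
j=7 s[j]='b': k: 2→0; π[7]=1 (border 'b')
j=8 s[j]='a': π[8]=2 (border 'ba')
j=9 s[j]='a': π[9]=3 (border 'baa')
j=10 s[j]='a': k: 3→0; π[10]=0 (border '')
j=11 s[j]='b': π[11]=1 (border 'b')
j=12 s[j]='b': k: 1→0; π[12]=1 (border 'b')
j=13 s[j]='b': k: 1→0; π[13]=1 (border 'b')
j=14 s[j]='b': k: 1→0; π[14]=1 (border 'b')
j=15 s[j]='a': π[15]=2 (border 'ba')
j=16 s[j]='a': π[16]=3 (border 'baa')
j=17 s[j]='a': k: 3→0; π[17]=0 (border '')
j=18 s[j]='a': π[18]=0 (border '')
j=19 s[j]='a': π[19]=0 (border '')
j=20 s[j]='a': π[20]=0 (border '')
j=21 s[j]='b': π[21]=1 (border 'b')
j=22 s[j]='b': k: 1→0; π[22]=1 (border 'b')
j=23 s[j]='a': π[23]=2 (border 'ba')
j=24 s[j]='b': k: 2→0; π[24]=1 (border 'b')
j=25 s[j]='b': k: 1→0; π[25]=1 (border 'b')
j=26 s[j]='b': k: 1→0; π[26]=1 (border 'b')
j=27 s[j]='b': k: 1→0; π[27]=1 (border 'b')
j=28 s[j]='b': k: 1→0; π[28]=1 (border 'b')
j=29 s[j]='b': k: 1→0; π[29]=1 (border 'b')
j=30 s[j]='a': π[30]=2 (border 'ba')
j=31 s[j]='a': π[31]=3 (border 'baa')
j=32 s[j]='b': π[32]=4 (border 'baab')
j=33 s[j]='b': k: 4→1→0; π[33]=1 (border 'b')
j=34 s[j]='b': k: 1→0; π[34]=1 (border 'b')
j=35 s[j]='b': k: 1→0; π[35]=1 (border 'b')
j=36 s[j]='b': k: 1→0; π[36]=1 (border 'b')
j=37 s[j]='a': π[37]=2 (border 'ba')

[0, 0, 0, 1, 2, 1, 2, 1, 2, 3, 0, 1, 1, 1, 1, 2, 3, 0, 0, 0, 0, 1, 1, 2, 1, 1, 1, 1, 1, 1, 2, 3, 4, 1, 1, 1, 1, 2]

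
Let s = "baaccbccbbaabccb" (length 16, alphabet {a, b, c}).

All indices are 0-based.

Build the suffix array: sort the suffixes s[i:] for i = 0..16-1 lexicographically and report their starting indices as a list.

[10, 1, 11, 2, 15, 9, 0, 8, 12, 5, 14, 7, 4, 13, 6, 3]

rank→(start, suffix):
  0 → (10, 'aabccb')
  1 → (1, 'aaccbccbbaabccb')
  2 → (11, 'abccb')
  3 → (2, 'accbccbbaabccb')
  4 → (15, 'b')
  5 → (9, 'baabccb')
  6 → (0, 'baaccbccbbaabccb')
  7 → (8, 'bbaabccb')
  8 → (12, 'bccb')
  9 → (5, 'bccbbaabccb')
  10 → (14, 'cb')
  11 → (7, 'cbbaabccb')
  12 → (4, 'cbccbbaabccb')
  13 → (13, 'ccb')
  14 → (6, 'ccbbaabccb')
  15 → (3, 'ccbccbbaabccb')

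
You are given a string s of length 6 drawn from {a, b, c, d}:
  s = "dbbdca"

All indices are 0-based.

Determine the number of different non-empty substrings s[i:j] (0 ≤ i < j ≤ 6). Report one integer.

19

rank | idx | suffix
   0 |   5 | a
   1 |   1 | bbdca
   2 |   2 | bdca
   3 |   4 | ca
   4 |   0 | dbbdca
   5 |   3 | dca

SA = [5, 1, 2, 4, 0, 3]
i: (SA[i-1],SA[i]) lcp shared
  1: (5,1) 0 ''
  2: (1,2) 1 'b'
  3: (2,4) 0 ''
  4: (4,0) 0 ''
  5: (0,3) 1 'd'

n(n+1)/2 = 6·7/2 = 21
Σ LCP = 0 + 0 + 1 + 0 + 0 + 1 = 2
distinct = 21 − 2 = 19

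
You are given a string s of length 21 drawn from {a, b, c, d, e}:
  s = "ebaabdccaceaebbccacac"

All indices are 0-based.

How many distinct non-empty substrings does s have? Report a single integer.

rank→(start, suffix):
  0 → (2, 'aabdccaceaebbccacac')
  1 → (3, 'abdccaceaebbccacac')
  2 → (19, 'ac')
  3 → (17, 'acac')
  4 → (8, 'aceaebbccacac')
  5 → (11, 'aebbccacac')
  6 → (1, 'baabdccaceaebbccacac')
  7 → (13, 'bbccacac')
  8 → (14, 'bccacac')
  9 → (4, 'bdccaceaebbccacac')
  10 → (20, 'c')
  11 → (18, 'cac')
  12 → (16, 'cacac')
  13 → (7, 'caceaebbccacac')
  14 → (15, 'ccacac')
  15 → (6, 'ccaceaebbccacac')
  16 → (9, 'ceaebbccacac')
  17 → (5, 'dccaceaebbccacac')
  18 → (10, 'eaebbccacac')
  19 → (0, 'ebaabdccaceaebbccacac')
  20 → (12, 'ebbccacac')

SA = [2, 3, 19, 17, 8, 11, 1, 13, 14, 4, 20, 18, 16, 7, 15, 6, 9, 5, 10, 0, 12]
[i] adj suffixes → lcp
  [1] 2/3 → 1 ('a')
  [2] 3/19 → 1 ('a')
  [3] 19/17 → 2 ('ac')
  [4] 17/8 → 2 ('ac')
  [5] 8/11 → 1 ('a')
  [6] 11/1 → 0 ('')
  [7] 1/13 → 1 ('b')
  [8] 13/14 → 1 ('b')
  [9] 14/4 → 1 ('b')
  [10] 4/20 → 0 ('')
  [11] 20/18 → 1 ('c')
  [12] 18/16 → 3 ('cac')
  [13] 16/7 → 3 ('cac')
  [14] 7/15 → 1 ('c')
  [15] 15/6 → 4 ('ccac')
  [16] 6/9 → 1 ('c')
  [17] 9/5 → 0 ('')
  [18] 5/10 → 0 ('')
  [19] 10/0 → 1 ('e')
  [20] 0/12 → 2 ('eb')

n(n+1)/2 = 21·22/2 = 231
Σ LCP = 0 + 1 + 1 + 2 + 2 + 1 + 0 + 1 + 1 + 1 + 0 + 1 + 3 + 3 + 1 + 4 + 1 + 0 + 0 + 1 + 2 = 26
distinct = 231 − 26 = 205

205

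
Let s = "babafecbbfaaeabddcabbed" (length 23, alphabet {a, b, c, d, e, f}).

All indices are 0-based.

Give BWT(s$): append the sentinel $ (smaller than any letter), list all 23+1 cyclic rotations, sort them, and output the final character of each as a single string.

dfbceab$aacabbdeedbafbba

rank  rotation                  last
    0  $babafecbbfaaeabddcabbed  d
    1  aaeabddcabbed$babafecbbf  f
    2  abafecbbfaaeabddcabbed$b  b
    3  abbed$babafecbbfaaeabddc  c
    4  abddcabbed$babafecbbfaae  e
    5  aeabddcabbed$babafecbbfa  a
    6  afecbbfaaeabddcabbed$bab  b
    7  babafecbbfaaeabddcabbed$  $
    8  bafecbbfaaeabddcabbed$ba  a
    9  bbed$babafecbbfaaeabddca  a
   10  bbfaaeabddcabbed$babafec  c
   11  bddcabbed$babafecbbfaaea  a
   12  bed$babafecbbfaaeabddcab  b
   13  bfaaeabddcabbed$babafecb  b
   14  cabbed$babafecbbfaaeabdd  d
   15  cbbfaaeabddcabbed$babafe  e
   16  d$babafecbbfaaeabddcabbe  e
   17  dcabbed$babafecbbfaaeabd  d
   18  ddcabbed$babafecbbfaaeab  b
   19  eabddcabbed$babafecbbfaa  a
   20  ecbbfaaeabddcabbed$babaf  f
   21  ed$babafecbbfaaeabddcabb  b
   22  faaeabddcabbed$babafecbb  b
   23  fecbbfaaeabddcabbed$baba  a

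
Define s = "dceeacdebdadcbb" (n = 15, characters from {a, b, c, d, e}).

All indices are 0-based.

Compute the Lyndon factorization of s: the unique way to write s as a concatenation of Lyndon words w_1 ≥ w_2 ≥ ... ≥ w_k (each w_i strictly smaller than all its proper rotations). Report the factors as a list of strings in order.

["d", "cee", "acdebdadcbb"]

emit factor 1: 'd' (i=0, period=1)
emit factor 2: 'cee' (i=1, period=3)
emit factor 3: 'acdebdadcbb' (i=4, period=11)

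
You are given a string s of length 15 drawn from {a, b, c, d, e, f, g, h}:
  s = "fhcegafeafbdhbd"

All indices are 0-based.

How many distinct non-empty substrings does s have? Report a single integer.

111

rank→(start, suffix):
  0 → (8, 'afbdhbd')
  1 → (5, 'afeafbdhbd')
  2 → (13, 'bd')
  3 → (10, 'bdhbd')
  4 → (2, 'cegafeafbdhbd')
  5 → (14, 'd')
  6 → (11, 'dhbd')
  7 → (7, 'eafbdhbd')
  8 → (3, 'egafeafbdhbd')
  9 → (9, 'fbdhbd')
  10 → (6, 'feafbdhbd')
  11 → (0, 'fhcegafeafbdhbd')
  12 → (4, 'gafeafbdhbd')
  13 → (12, 'hbd')
  14 → (1, 'hcegafeafbdhbd')

SA = [8, 5, 13, 10, 2, 14, 11, 7, 3, 9, 6, 0, 4, 12, 1]
i: (SA[i-1],SA[i]) lcp shared
  1: (8,5) 2 'af'
  2: (5,13) 0 ''
  3: (13,10) 2 'bd'
  4: (10,2) 0 ''
  5: (2,14) 0 ''
  6: (14,11) 1 'd'
  7: (11,7) 0 ''
  8: (7,3) 1 'e'
  9: (3,9) 0 ''
  10: (9,6) 1 'f'
  11: (6,0) 1 'f'
  12: (0,4) 0 ''
  13: (4,12) 0 ''
  14: (12,1) 1 'h'

n(n+1)/2 = 15·16/2 = 120
Σ LCP = 0 + 2 + 0 + 2 + 0 + 0 + 1 + 0 + 1 + 0 + 1 + 1 + 0 + 0 + 1 = 9
distinct = 120 − 9 = 111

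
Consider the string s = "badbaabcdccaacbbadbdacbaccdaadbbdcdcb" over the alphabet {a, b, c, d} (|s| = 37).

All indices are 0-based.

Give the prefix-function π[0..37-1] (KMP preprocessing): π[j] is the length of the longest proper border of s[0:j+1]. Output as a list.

[0, 0, 0, 1, 2, 0, 1, 0, 0, 0, 0, 0, 0, 0, 1, 1, 2, 3, 4, 0, 0, 0, 1, 2, 0, 0, 0, 0, 0, 0, 1, 1, 0, 0, 0, 0, 1]

π[0] = 0
j=1 s[j]='a': π[1]=0 (border '')
j=2 s[j]='d': π[2]=0 (border '')
j=3 s[j]='b': π[3]=1 (border 'b')
j=4 s[j]='a': π[4]=2 (border 'ba')
j=5 s[j]='a': k: 2→0; π[5]=0 (border '')
j=6 s[j]='b': π[6]=1 (border 'b')
j=7 s[j]='c': k: 1→0; π[7]=0 (border '')
j=8 s[j]='d': π[8]=0 (border '')
j=9 s[j]='c': π[9]=0 (border '')
j=10 s[j]='c': π[10]=0 (border '')
j=11 s[j]='a': π[11]=0 (border '')
j=12 s[j]='a': π[12]=0 (border '')
j=13 s[j]='c': π[13]=0 (border '')
j=14 s[j]='b': π[14]=1 (border 'b')
j=15 s[j]='b': k: 1→0; π[15]=1 (border 'b')
j=16 s[j]='a': π[16]=2 (border 'ba')
j=17 s[j]='d': π[17]=3 (border 'bad')
j=18 s[j]='b': π[18]=4 (border 'badb')
j=19 s[j]='d': k: 4→1→0; π[19]=0 (border '')
j=20 s[j]='a': π[20]=0 (border '')
j=21 s[j]='c': π[21]=0 (border '')
j=22 s[j]='b': π[22]=1 (border 'b')
j=23 s[j]='a': π[23]=2 (border 'ba')
j=24 s[j]='c': k: 2→0; π[24]=0 (border '')
j=25 s[j]='c': π[25]=0 (border '')
j=26 s[j]='d': π[26]=0 (border '')
j=27 s[j]='a': π[27]=0 (border '')
j=28 s[j]='a': π[28]=0 (border '')
j=29 s[j]='d': π[29]=0 (border '')
j=30 s[j]='b': π[30]=1 (border 'b')
j=31 s[j]='b': k: 1→0; π[31]=1 (border 'b')
j=32 s[j]='d': k: 1→0; π[32]=0 (border '')
j=33 s[j]='c': π[33]=0 (border '')
j=34 s[j]='d': π[34]=0 (border '')
j=35 s[j]='c': π[35]=0 (border '')
j=36 s[j]='b': π[36]=1 (border 'b')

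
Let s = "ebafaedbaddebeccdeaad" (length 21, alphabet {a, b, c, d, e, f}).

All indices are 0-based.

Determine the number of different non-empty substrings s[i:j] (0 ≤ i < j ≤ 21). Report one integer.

sorted suffixes:
  #0 SA[0]=18  'aad'
  #1 SA[1]=19  'ad'
  #2 SA[2]=8  'addebeccdeaad'
  #3 SA[3]=4  'aedbaddebeccdeaad'
  #4 SA[4]=2  'afaedbaddebeccdeaad'
  #5 SA[5]=7  'baddebeccdeaad'
  #6 SA[6]=1  'bafaedbaddebeccdeaad'
  #7 SA[7]=12  'beccdeaad'
  #8 SA[8]=14  'ccdeaad'
  #9 SA[9]=15  'cdeaad'
  #10 SA[10]=20  'd'
  #11 SA[11]=6  'dbaddebeccdeaad'
  #12 SA[12]=9  'ddebeccdeaad'
  #13 SA[13]=16  'deaad'
  #14 SA[14]=10  'debeccdeaad'
  #15 SA[15]=17  'eaad'
  #16 SA[16]=0  'ebafaedbaddebeccdeaad'
  #17 SA[17]=11  'ebeccdeaad'
  #18 SA[18]=13  'eccdeaad'
  #19 SA[19]=5  'edbaddebeccdeaad'
  #20 SA[20]=3  'faedbaddebeccdeaad'

SA = [18, 19, 8, 4, 2, 7, 1, 12, 14, 15, 20, 6, 9, 16, 10, 17, 0, 11, 13, 5, 3]
rank  pair      lcp
   1  s[18:],s[19:]  1  'a'
   2  s[19:],s[8:]  2  'ad'
   3  s[8:],s[4:]  1  'a'
   4  s[4:],s[2:]  1  'a'
   5  s[2:],s[7:]  0  ''
   6  s[7:],s[1:]  2  'ba'
   7  s[1:],s[12:]  1  'b'
   8  s[12:],s[14:]  0  ''
   9  s[14:],s[15:]  1  'c'
  10  s[15:],s[20:]  0  ''
  11  s[20:],s[6:]  1  'd'
  12  s[6:],s[9:]  1  'd'
  13  s[9:],s[16:]  1  'd'
  14  s[16:],s[10:]  2  'de'
  15  s[10:],s[17:]  0  ''
  16  s[17:],s[0:]  1  'e'
  17  s[0:],s[11:]  2  'eb'
  18  s[11:],s[13:]  1  'e'
  19  s[13:],s[5:]  1  'e'
  20  s[5:],s[3:]  0  ''

n(n+1)/2 = 21·22/2 = 231
Σ LCP = 0 + 1 + 2 + 1 + 1 + 0 + 2 + 1 + 0 + 1 + 0 + 1 + 1 + 1 + 2 + 0 + 1 + 2 + 1 + 1 + 0 = 19
distinct = 231 − 19 = 212

212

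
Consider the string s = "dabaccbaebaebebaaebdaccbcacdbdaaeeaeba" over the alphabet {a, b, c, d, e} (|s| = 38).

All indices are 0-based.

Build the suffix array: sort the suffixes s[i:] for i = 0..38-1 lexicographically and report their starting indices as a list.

[37, 15, 30, 1, 3, 20, 25, 34, 7, 16, 10, 31, 36, 14, 2, 6, 9, 23, 28, 18, 12, 24, 5, 22, 4, 21, 26, 29, 0, 19, 27, 33, 35, 13, 8, 17, 11, 32]

rank | idx | suffix
   0 |  37 | a
   1 |  15 | aaebdaccbcacdbdaaeeaeba
   2 |  30 | aaeeaeba
   3 |   1 | abaccbaebaebebaaebdaccbcacdbdaaeeaeba
   4 |   3 | accbaebaebebaaebdaccbcacdbdaaeeaeba
   5 |  20 | accbcacdbdaaeeaeba
   6 |  25 | acdbdaaeeaeba
   7 |  34 | aeba
   8 |   7 | aebaebebaaebdaccbcacdbdaaeeaeba
   9 |  16 | aebdaccbcacdbdaaeeaeba
  10 |  10 | aebebaaebdaccbcacdbdaaeeaeba
  11 |  31 | aeeaeba
  12 |  36 | ba
  13 |  14 | baaebdaccbcacdbdaaeeaeba
  14 |   2 | baccbaebaebebaaebdaccbcacdbdaaeeaeba
  15 |   6 | baebaebebaaebdaccbcacdbdaaeeaeba
  16 |   9 | baebebaaebdaccbcacdbdaaeeaeba
  17 |  23 | bcacdbdaaeeaeba
  18 |  28 | bdaaeeaeba
  19 |  18 | bdaccbcacdbdaaeeaeba
  20 |  12 | bebaaebdaccbcacdbdaaeeaeba
  21 |  24 | cacdbdaaeeaeba
  22 |   5 | cbaebaebebaaebdaccbcacdbdaaeeaeba
  23 |  22 | cbcacdbdaaeeaeba
  24 |   4 | ccbaebaebebaaebdaccbcacdbdaaeeaeba
  25 |  21 | ccbcacdbdaaeeaeba
  26 |  26 | cdbdaaeeaeba
  27 |  29 | daaeeaeba
  28 |   0 | dabaccbaebaebebaaebdaccbcacdbdaaeeaeba
  29 |  19 | daccbcacdbdaaeeaeba
  30 |  27 | dbdaaeeaeba
  31 |  33 | eaeba
  32 |  35 | eba
  33 |  13 | ebaaebdaccbcacdbdaaeeaeba
  34 |   8 | ebaebebaaebdaccbcacdbdaaeeaeba
  35 |  17 | ebdaccbcacdbdaaeeaeba
  36 |  11 | ebebaaebdaccbcacdbdaaeeaeba
  37 |  32 | eeaeba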